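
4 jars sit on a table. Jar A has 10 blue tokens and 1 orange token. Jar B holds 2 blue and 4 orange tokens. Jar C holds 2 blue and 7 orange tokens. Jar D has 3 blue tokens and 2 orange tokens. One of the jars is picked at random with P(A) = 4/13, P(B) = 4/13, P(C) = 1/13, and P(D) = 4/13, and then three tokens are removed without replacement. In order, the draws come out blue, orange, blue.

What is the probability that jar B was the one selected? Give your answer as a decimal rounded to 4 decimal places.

0.1829

Compute the likelihood of the observed sequence for each case: P(data | jar A) = (10/11)(1/10)(9/9) = 0.090909; P(data | jar B) = (2/6)(4/5)(1/4) = 0.066667; P(data | jar C) = (2/9)(7/8)(1/7) = 0.027778; P(data | jar D) = (3/5)(2/4)(2/3) = 0.2.
The prior-weighted likelihoods are 4/13 · 0.090909 = 0.027972, 4/13 · 0.066667 = 0.020513, 1/13 · 0.027778 = 0.0021368, 4/13 · 0.2 = 0.061538; summing to 0.11216.
By Bayes' rule, P(jar B | data) = (0.020513) / (0.11216) = 0.18289.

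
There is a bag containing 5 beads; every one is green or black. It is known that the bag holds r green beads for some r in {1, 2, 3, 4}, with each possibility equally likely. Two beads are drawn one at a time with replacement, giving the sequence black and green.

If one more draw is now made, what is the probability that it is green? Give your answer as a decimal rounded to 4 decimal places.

The likelihood of the observed sequence under each hypothesis: P(data | r = 1) = (4/5)(1/5) = 4/25; P(data | r = 2) = (3/5)(2/5) = 6/25; P(data | r = 3) = (2/5)(3/5) = 6/25; P(data | r = 4) = (1/5)(4/5) = 4/25.
Weighting by the prior gives 1/4 · 4/25 = 1/25, 1/4 · 6/25 = 3/50, 1/4 · 6/25 = 3/50, 1/4 · 4/25 = 1/25; summing to 1/5.
The posterior is then P(r = 1 | data) = 1/5, P(r = 2 | data) = 3/10, P(r = 3 | data) = 3/10, P(r = 4 | data) = 1/5.
Averaging over the posterior, P(green next | data) = (1/5)(1/5) + (2/5)(3/10) + (3/5)(3/10) + (4/5)(1/5) = 1/2.

0.5000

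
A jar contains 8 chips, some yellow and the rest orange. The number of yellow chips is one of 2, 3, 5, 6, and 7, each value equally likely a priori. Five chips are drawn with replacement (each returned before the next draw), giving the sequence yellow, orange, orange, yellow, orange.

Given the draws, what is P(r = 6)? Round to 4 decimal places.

0.0960

Compute the likelihood of the observed sequence for each case: P(data | r = 2) = (2/8)(6/8)(6/8)(2/8)(6/8) = 0.026367; P(data | r = 3) = (3/8)(5/8)(5/8)(3/8)(5/8) = 0.034332; P(data | r = 5) = (5/8)(3/8)(3/8)(5/8)(3/8) = 0.020599; P(data | r = 6) = (6/8)(2/8)(2/8)(6/8)(2/8) = 0.0087891; P(data | r = 7) = (7/8)(1/8)(1/8)(7/8)(1/8) = 0.0014954.
The prior-weighted likelihoods are 1/5 · 0.026367 = 0.0052734, 1/5 · 0.034332 = 0.0068665, 1/5 · 0.020599 = 0.0041199, 1/5 · 0.0087891 = 0.0017578, 1/5 · 0.0014954 = 0.00029907; these sum to 0.018317.
By Bayes' rule, P(r = 6 | data) = (0.0017578) / (0.018317) = 0.095968.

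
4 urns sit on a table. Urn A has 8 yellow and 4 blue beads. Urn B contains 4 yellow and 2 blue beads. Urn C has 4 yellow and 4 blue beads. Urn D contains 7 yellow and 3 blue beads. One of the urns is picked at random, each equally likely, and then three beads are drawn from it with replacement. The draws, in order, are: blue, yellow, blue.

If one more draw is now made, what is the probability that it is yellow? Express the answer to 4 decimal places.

The likelihood of the observed sequence under each hypothesis: P(data | urn A) = (4/12)(8/12)(4/12) = 0.074074; P(data | urn B) = (2/6)(4/6)(2/6) = 0.074074; P(data | urn C) = (4/8)(4/8)(4/8) = 0.125; P(data | urn D) = (3/10)(7/10)(3/10) = 0.063.
The prior-weighted likelihoods are 1/4 · 0.074074 = 0.018519, 1/4 · 0.074074 = 0.018519, 1/4 · 0.125 = 0.03125, 1/4 · 0.063 = 0.01575; with total 0.084037.
Dividing through by the total gives posterior P(urn A | data) = 0.22036, P(urn B | data) = 0.22036, P(urn C | data) = 0.37186, P(urn D | data) = 0.18742.
So P(yellow next | data) = Σ P(yellow next | H) P(H | data) = (2/3)(0.22036) + (2/3)(0.22036) + (1/2)(0.37186) + (7/10)(0.18742) = 0.61094.

0.6109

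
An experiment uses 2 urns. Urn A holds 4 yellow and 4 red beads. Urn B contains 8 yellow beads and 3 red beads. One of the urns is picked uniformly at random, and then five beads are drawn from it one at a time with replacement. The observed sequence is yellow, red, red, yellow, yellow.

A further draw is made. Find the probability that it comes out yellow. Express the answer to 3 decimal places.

The likelihood of the observed sequence under each hypothesis: P(data | urn A) = (4/8)(4/8)(4/8)(4/8)(4/8) = 0.03125; P(data | urn B) = (8/11)(3/11)(3/11)(8/11)(8/11) = 0.028612.
Multiplying each by its prior: 1/2 · 0.03125 = 0.015625, 1/2 · 0.028612 = 0.014306; summing to 0.029931.
Dividing through by the total gives posterior P(urn A | data) = 0.52203, P(urn B | data) = 0.47797.
Averaging over the posterior, P(yellow next | data) = (1/2)(0.52203) + (8/11)(0.47797) = 0.60863.

0.609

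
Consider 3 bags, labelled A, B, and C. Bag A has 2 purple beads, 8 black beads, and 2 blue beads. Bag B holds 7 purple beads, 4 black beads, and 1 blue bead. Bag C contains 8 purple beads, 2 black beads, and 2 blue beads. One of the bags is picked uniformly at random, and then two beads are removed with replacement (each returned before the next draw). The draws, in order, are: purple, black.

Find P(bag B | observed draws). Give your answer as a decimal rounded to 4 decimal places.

0.4667

Under each hypothesis, the probability of the observed sequence is: P(data | bag A) = (2/12)(8/12) = 1/9; P(data | bag B) = (7/12)(4/12) = 7/36; P(data | bag C) = (8/12)(2/12) = 1/9.
Weighting by the prior gives 1/3 · 1/9 = 1/27, 1/3 · 7/36 = 7/108, 1/3 · 1/9 = 1/27; with total 5/36.
By Bayes' rule, P(bag B | data) = (7/108) / (5/36) = 7/15.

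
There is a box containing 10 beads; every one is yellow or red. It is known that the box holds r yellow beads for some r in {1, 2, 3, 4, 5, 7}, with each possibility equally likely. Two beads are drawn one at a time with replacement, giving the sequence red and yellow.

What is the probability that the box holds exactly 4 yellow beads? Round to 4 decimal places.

Compute the likelihood of the observed sequence for each case: P(data | r = 1) = (9/10)(1/10) = 9/100; P(data | r = 2) = (8/10)(2/10) = 4/25; P(data | r = 3) = (7/10)(3/10) = 21/100; P(data | r = 4) = (6/10)(4/10) = 6/25; P(data | r = 5) = (5/10)(5/10) = 1/4; P(data | r = 7) = (3/10)(7/10) = 21/100.
The prior-weighted likelihoods are 1/6 · 9/100 = 3/200, 1/6 · 4/25 = 2/75, 1/6 · 21/100 = 7/200, 1/6 · 6/25 = 1/25, 1/6 · 1/4 = 1/24, 1/6 · 21/100 = 7/200; these sum to 29/150.
Hence P(r = 4 | data) = (1/25) / (29/150) = 6/29.

0.2069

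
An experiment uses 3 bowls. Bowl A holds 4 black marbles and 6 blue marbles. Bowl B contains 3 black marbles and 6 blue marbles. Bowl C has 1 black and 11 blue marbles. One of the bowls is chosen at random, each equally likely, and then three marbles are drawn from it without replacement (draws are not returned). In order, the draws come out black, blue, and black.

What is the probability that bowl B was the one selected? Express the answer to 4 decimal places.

0.4167

Compute the likelihood of the observed sequence for each case: P(data | bowl A) = (4/10)(6/9)(3/8) = 1/10; P(data | bowl B) = (3/9)(6/8)(2/7) = 1/14; P(data | bowl C) = (1/12)(11/11)(0/10) = 0.
Weighting by the prior gives 1/3 · 1/10 = 1/30, 1/3 · 1/14 = 1/42, 1/3 · 0 = 0; with total 2/35.
So P(bowl B | data) = (1/42) / (2/35) = 5/12.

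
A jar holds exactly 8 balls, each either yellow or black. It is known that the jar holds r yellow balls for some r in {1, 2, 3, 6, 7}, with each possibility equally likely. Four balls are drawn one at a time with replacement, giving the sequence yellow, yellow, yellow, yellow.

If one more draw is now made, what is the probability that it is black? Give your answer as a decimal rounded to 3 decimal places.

0.181

Under each hypothesis, the probability of the observed sequence is: P(data | r = 1) = (1/8)(1/8)(1/8)(1/8) = 0.00024414; P(data | r = 2) = (2/8)(2/8)(2/8)(2/8) = 0.0039062; P(data | r = 3) = (3/8)(3/8)(3/8)(3/8) = 0.019775; P(data | r = 6) = (6/8)(6/8)(6/8)(6/8) = 0.31641; P(data | r = 7) = (7/8)(7/8)(7/8)(7/8) = 0.58618.
Weighting by the prior gives 1/5 · 0.00024414 = 4.8828e-05, 1/5 · 0.0039062 = 0.00078125, 1/5 · 0.019775 = 0.0039551, 1/5 · 0.31641 = 0.063281, 1/5 · 0.58618 = 0.11724; with total 0.1853.
Dividing through by the total gives posterior P(r = 1 | data) = 0.0002635, P(r = 2 | data) = 0.0042161, P(r = 3 | data) = 0.021344, P(r = 6 | data) = 0.3415, P(r = 7 | data) = 0.63267.
So P(black next | data) = Σ P(black next | H) P(H | data) = (7/8)(0.0002635) + (3/4)(0.0042161) + (5/8)(0.021344) + (1/4)(0.3415) + (1/8)(0.63267) = 0.18119.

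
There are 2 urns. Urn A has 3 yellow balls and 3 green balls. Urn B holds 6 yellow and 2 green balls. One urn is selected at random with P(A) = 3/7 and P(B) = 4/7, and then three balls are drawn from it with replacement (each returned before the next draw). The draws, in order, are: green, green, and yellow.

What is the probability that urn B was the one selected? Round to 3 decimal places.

Under each hypothesis, the probability of the observed sequence is: P(data | urn A) = (3/6)(3/6)(3/6) = 1/8; P(data | urn B) = (2/8)(2/8)(6/8) = 3/64.
The prior-weighted likelihoods are 3/7 · 1/8 = 3/56, 4/7 · 3/64 = 3/112; summing to 9/112.
Hence P(urn B | data) = (3/112) / (9/112) = 1/3.

0.333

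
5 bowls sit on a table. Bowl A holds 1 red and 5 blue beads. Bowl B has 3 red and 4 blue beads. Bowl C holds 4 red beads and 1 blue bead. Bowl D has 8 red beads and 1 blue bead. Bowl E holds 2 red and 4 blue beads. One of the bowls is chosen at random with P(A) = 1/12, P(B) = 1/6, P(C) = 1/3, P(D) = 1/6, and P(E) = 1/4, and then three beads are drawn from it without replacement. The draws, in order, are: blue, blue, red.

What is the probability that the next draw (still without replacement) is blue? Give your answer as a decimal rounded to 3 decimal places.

Under each hypothesis, the probability of the observed sequence is: P(data | bowl A) = (5/6)(4/5)(1/4) = 0.16667; P(data | bowl B) = (4/7)(3/6)(3/5) = 0.17143; P(data | bowl C) = (1/5)(0/4) = 0; P(data | bowl D) = (1/9)(0/8) = 0; P(data | bowl E) = (4/6)(3/5)(2/4) = 0.2.
Multiplying each by its prior: 1/12 · 0.16667 = 0.013889, 1/6 · 0.17143 = 0.028571, 1/3 · 0 = 0, 1/6 · 0 = 0, 1/4 · 0.2 = 0.05; summing to 0.09246.
Normalising, the posterior is P(bowl A | data) = 0.15021, P(bowl B | data) = 0.30901, P(bowl C | data) = 0, P(bowl D | data) = 0, P(bowl E | data) = 0.54077.
So P(blue next | data) = Σ P(blue next | H) P(H | data) = (1)(0.15021) + (1/2)(0.30901) + (2/3)(0.54077) = 0.66524.

0.665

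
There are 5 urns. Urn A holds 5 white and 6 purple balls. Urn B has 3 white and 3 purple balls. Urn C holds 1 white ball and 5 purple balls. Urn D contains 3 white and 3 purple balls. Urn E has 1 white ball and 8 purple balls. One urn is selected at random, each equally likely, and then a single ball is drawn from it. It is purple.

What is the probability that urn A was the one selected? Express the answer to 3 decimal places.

For each hypothesis, P(data | H) works out to: P(data | urn A) = (6/11) = 6/11; P(data | urn B) = (3/6) = 1/2; P(data | urn C) = (5/6) = 5/6; P(data | urn D) = (3/6) = 1/2; P(data | urn E) = (8/9) = 8/9.
Multiplying each by its prior: 1/5 · 6/11 = 6/55, 1/5 · 1/2 = 1/10, 1/5 · 5/6 = 1/6, 1/5 · 1/2 = 1/10, 1/5 · 8/9 = 8/45; with total 647/990.
Hence P(urn A | data) = (6/55) / (647/990) = 108/647.

0.167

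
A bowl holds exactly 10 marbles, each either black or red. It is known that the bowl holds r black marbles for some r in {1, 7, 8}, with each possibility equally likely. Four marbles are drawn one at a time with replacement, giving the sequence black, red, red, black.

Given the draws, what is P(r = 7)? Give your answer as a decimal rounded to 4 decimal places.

The likelihood of the observed sequence under each hypothesis: P(data | r = 1) = (1/10)(9/10)(9/10)(1/10) = 0.0081; P(data | r = 7) = (7/10)(3/10)(3/10)(7/10) = 0.0441; P(data | r = 8) = (8/10)(2/10)(2/10)(8/10) = 0.0256.
Weighting by the prior gives 1/3 · 0.0081 = 0.0027, 1/3 · 0.0441 = 0.0147, 1/3 · 0.0256 = 0.0085333; summing to 0.025933.
Hence P(r = 7 | data) = (0.0147) / (0.025933) = 0.56684.

0.5668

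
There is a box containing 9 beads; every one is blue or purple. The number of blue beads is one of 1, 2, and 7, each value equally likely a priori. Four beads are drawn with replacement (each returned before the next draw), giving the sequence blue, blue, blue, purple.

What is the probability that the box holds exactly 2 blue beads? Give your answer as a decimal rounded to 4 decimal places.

For each hypothesis, P(data | H) works out to: P(data | r = 1) = (1/9)(1/9)(1/9)(8/9) = 0.0012193; P(data | r = 2) = (2/9)(2/9)(2/9)(7/9) = 0.0085353; P(data | r = 7) = (7/9)(7/9)(7/9)(2/9) = 0.10456.
The prior-weighted likelihoods are 1/3 · 0.0012193 = 0.00040644, 1/3 · 0.0085353 = 0.0028451, 1/3 · 0.10456 = 0.034852; with total 0.038104.
By Bayes' rule, P(r = 2 | data) = (0.0028451) / (0.038104) = 0.074667.

0.0747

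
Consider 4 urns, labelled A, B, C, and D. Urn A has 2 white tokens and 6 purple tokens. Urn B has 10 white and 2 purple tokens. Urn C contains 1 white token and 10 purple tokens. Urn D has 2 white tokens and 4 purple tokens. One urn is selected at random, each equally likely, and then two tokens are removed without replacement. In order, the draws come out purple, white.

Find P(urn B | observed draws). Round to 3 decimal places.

Compute the likelihood of the observed sequence for each case: P(data | urn A) = (6/8)(2/7) = 0.21429; P(data | urn B) = (2/12)(10/11) = 0.15152; P(data | urn C) = (10/11)(1/10) = 0.090909; P(data | urn D) = (4/6)(2/5) = 0.26667.
Multiplying each by its prior: 1/4 · 0.21429 = 0.053571, 1/4 · 0.15152 = 0.037879, 1/4 · 0.090909 = 0.022727, 1/4 · 0.26667 = 0.066667; these sum to 0.18084.
By Bayes' rule, P(urn B | data) = (0.037879) / (0.18084) = 0.20946.

0.209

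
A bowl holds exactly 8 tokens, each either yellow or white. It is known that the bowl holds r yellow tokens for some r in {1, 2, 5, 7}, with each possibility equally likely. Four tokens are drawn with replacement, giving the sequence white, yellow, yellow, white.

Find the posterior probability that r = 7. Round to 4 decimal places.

0.1049

For each hypothesis, P(data | H) works out to: P(data | r = 1) = (7/8)(1/8)(1/8)(7/8) = 0.011963; P(data | r = 2) = (6/8)(2/8)(2/8)(6/8) = 0.035156; P(data | r = 5) = (3/8)(5/8)(5/8)(3/8) = 0.054932; P(data | r = 7) = (1/8)(7/8)(7/8)(1/8) = 0.011963.
The prior-weighted likelihoods are 1/4 · 0.011963 = 0.0029907, 1/4 · 0.035156 = 0.0087891, 1/4 · 0.054932 = 0.013733, 1/4 · 0.011963 = 0.0029907; with total 0.028503.
By Bayes' rule, P(r = 7 | data) = (0.0029907) / (0.028503) = 0.10493.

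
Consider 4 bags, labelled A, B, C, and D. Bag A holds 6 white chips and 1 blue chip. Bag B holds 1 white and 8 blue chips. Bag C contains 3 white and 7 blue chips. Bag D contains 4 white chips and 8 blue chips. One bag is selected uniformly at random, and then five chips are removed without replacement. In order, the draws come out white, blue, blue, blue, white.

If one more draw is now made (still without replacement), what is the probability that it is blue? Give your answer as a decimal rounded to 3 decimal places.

0.757

Compute the likelihood of the observed sequence for each case: P(data | bag A) = (6/7)(1/6)(0/5) = 0; P(data | bag B) = (1/9)(8/8)(7/7)(6/6)(0/5) = 0; P(data | bag C) = (3/10)(7/9)(6/8)(5/7)(2/6) = 0.041667; P(data | bag D) = (4/12)(8/11)(7/10)(6/9)(3/8) = 0.042424.
Multiplying each by its prior: 1/4 · 0 = 0, 1/4 · 0 = 0, 1/4 · 0.041667 = 0.010417, 1/4 · 0.042424 = 0.010606; with total 0.021023.
The posterior is then P(bag A | data) = 0, P(bag B | data) = 0, P(bag C | data) = 0.4955, P(bag D | data) = 0.5045.
So P(blue next | data) = Σ P(blue next | H) P(H | data) = (4/5)(0.4955) + (5/7)(0.5045) = 0.75676.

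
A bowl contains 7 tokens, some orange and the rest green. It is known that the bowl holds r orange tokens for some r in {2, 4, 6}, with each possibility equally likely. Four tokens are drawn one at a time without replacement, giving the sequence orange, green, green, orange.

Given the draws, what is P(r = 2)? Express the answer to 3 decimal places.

0.357

The likelihood of the observed sequence under each hypothesis: P(data | r = 2) = (2/7)(5/6)(4/5)(1/4) = 1/21; P(data | r = 4) = (4/7)(3/6)(2/5)(3/4) = 3/35; P(data | r = 6) = (6/7)(1/6)(0/5) = 0.
The prior-weighted likelihoods are 1/3 · 1/21 = 1/63, 1/3 · 3/35 = 1/35, 1/3 · 0 = 0; summing to 2/45.
So P(r = 2 | data) = (1/63) / (2/45) = 5/14.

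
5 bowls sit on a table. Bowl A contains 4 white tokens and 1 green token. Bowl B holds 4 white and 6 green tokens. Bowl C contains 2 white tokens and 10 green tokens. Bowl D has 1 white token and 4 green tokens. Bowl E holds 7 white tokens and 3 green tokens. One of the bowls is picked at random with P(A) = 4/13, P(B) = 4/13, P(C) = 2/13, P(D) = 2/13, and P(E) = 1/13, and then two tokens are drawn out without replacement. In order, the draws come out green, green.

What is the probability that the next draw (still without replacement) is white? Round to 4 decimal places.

The likelihood of the observed sequence under each hypothesis: P(data | bowl A) = (1/5)(0/4) = 0; P(data | bowl B) = (6/10)(5/9) = 1/3; P(data | bowl C) = (10/12)(9/11) = 15/22; P(data | bowl D) = (4/5)(3/4) = 3/5; P(data | bowl E) = (3/10)(2/9) = 1/15.
The prior-weighted likelihoods are 4/13 · 0 = 0, 4/13 · 1/3 = 4/39, 2/13 · 15/22 = 15/143, 2/13 · 3/5 = 6/65, 1/13 · 1/15 = 1/195; summing to 218/715.
Dividing through by the total gives posterior P(bowl A | data) = 0, P(bowl B | data) = 0.33639, P(bowl C | data) = 0.34404, P(bowl D | data) = 0.30275, P(bowl E | data) = 0.01682.
The predictive probability is P(white next | data) = (1/2)(0.33639) + (1/5)(0.34404) + (1/3)(0.30275) + (7/8)(0.01682) = 0.35264.

0.3526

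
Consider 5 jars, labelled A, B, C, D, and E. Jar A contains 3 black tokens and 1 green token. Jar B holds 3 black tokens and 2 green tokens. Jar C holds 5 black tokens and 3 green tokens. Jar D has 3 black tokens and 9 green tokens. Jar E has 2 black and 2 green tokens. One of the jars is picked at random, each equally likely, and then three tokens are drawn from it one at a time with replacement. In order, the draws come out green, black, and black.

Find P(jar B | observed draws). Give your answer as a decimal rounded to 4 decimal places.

Compute the likelihood of the observed sequence for each case: P(data | jar A) = (1/4)(3/4)(3/4) = 0.14062; P(data | jar B) = (2/5)(3/5)(3/5) = 0.144; P(data | jar C) = (3/8)(5/8)(5/8) = 0.14648; P(data | jar D) = (9/12)(3/12)(3/12) = 0.046875; P(data | jar E) = (2/4)(2/4)(2/4) = 0.125.
Weighting by the prior gives 1/5 · 0.14062 = 0.028125, 1/5 · 0.144 = 0.0288, 1/5 · 0.14648 = 0.029297, 1/5 · 0.046875 = 0.009375, 1/5 · 0.125 = 0.025; with total 0.1206.
Hence P(jar B | data) = (0.0288) / (0.1206) = 0.23881.

0.2388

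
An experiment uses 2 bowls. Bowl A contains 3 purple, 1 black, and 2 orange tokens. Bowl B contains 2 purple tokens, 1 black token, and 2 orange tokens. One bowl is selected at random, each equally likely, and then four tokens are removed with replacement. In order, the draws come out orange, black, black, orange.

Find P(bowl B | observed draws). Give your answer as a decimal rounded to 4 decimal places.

0.6746

The likelihood of the observed sequence under each hypothesis: P(data | bowl A) = (2/6)(1/6)(1/6)(2/6) = 0.0030864; P(data | bowl B) = (2/5)(1/5)(1/5)(2/5) = 0.0064.
The prior-weighted likelihoods are 1/2 · 0.0030864 = 0.0015432, 1/2 · 0.0064 = 0.0032; with total 0.0047432.
By Bayes' rule, P(bowl B | data) = (0.0032) / (0.0047432) = 0.67465.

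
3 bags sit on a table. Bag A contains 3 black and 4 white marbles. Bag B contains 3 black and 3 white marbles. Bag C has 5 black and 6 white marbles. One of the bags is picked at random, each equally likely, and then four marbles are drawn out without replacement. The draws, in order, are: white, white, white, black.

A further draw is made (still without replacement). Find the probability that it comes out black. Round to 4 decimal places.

Compute the likelihood of the observed sequence for each case: P(data | bag A) = (4/7)(3/6)(2/5)(3/4) = 0.085714; P(data | bag B) = (3/6)(2/5)(1/4)(3/3) = 0.05; P(data | bag C) = (6/11)(5/10)(4/9)(5/8) = 0.075758.
The prior-weighted likelihoods are 1/3 · 0.085714 = 0.028571, 1/3 · 0.05 = 0.016667, 1/3 · 0.075758 = 0.025253; these sum to 0.070491.
The posterior is then P(bag A | data) = 0.40532, P(bag B | data) = 0.23644, P(bag C | data) = 0.35824.
So P(black next | data) = Σ P(black next | H) P(H | data) = (2/3)(0.40532) + (1)(0.23644) + (4/7)(0.35824) = 0.71136.

0.7114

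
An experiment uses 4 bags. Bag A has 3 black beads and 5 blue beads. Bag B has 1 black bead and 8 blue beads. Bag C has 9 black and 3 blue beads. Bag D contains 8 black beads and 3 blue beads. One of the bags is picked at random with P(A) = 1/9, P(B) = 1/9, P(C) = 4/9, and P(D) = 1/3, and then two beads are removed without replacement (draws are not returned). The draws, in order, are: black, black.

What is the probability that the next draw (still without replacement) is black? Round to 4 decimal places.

0.6717

The likelihood of the observed sequence under each hypothesis: P(data | bag A) = (3/8)(2/7) = 0.10714; P(data | bag B) = (1/9)(0/8) = 0; P(data | bag C) = (9/12)(8/11) = 0.54545; P(data | bag D) = (8/11)(7/10) = 0.50909.
Multiplying each by its prior: 1/9 · 0.10714 = 0.011905, 1/9 · 0 = 0, 4/9 · 0.54545 = 0.24242, 1/3 · 0.50909 = 0.1697; these sum to 0.42403.
Dividing through by the total gives posterior P(bag A | data) = 0.028076, P(bag B | data) = 0, P(bag C | data) = 0.57172, P(bag D | data) = 0.4002.
The predictive probability is P(black next | data) = (1/6)(0.028076) + (7/10)(0.57172) + (2/3)(0.4002) = 0.67169.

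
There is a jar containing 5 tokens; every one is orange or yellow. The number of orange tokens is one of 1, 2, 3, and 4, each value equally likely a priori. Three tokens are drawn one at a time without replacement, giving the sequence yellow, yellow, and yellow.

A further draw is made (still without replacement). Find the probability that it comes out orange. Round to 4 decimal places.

0.6000

Compute the likelihood of the observed sequence for each case: P(data | r = 1) = (4/5)(3/4)(2/3) = 2/5; P(data | r = 2) = (3/5)(2/4)(1/3) = 1/10; P(data | r = 3) = (2/5)(1/4)(0/3) = 0; P(data | r = 4) = (1/5)(0/4) = 0.
The prior-weighted likelihoods are 1/4 · 2/5 = 1/10, 1/4 · 1/10 = 1/40, 1/4 · 0 = 0, 1/4 · 0 = 0; summing to 1/8.
Dividing through by the total gives posterior P(r = 1 | data) = 4/5, P(r = 2 | data) = 1/5, P(r = 3 | data) = 0, P(r = 4 | data) = 0.
So P(orange next | data) = Σ P(orange next | H) P(H | data) = (1/2)(4/5) + (1)(1/5) = 3/5.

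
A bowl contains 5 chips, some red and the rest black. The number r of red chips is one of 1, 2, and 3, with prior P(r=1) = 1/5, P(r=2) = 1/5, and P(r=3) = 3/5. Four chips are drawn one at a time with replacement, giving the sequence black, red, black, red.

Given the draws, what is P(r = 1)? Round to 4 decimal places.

Under each hypothesis, the probability of the observed sequence is: P(data | r = 1) = (4/5)(1/5)(4/5)(1/5) = 0.0256; P(data | r = 2) = (3/5)(2/5)(3/5)(2/5) = 0.0576; P(data | r = 3) = (2/5)(3/5)(2/5)(3/5) = 0.0576.
Weighting by the prior gives 1/5 · 0.0256 = 0.00512, 1/5 · 0.0576 = 0.01152, 3/5 · 0.0576 = 0.03456; these sum to 0.0512.
Therefore the posterior P(r = 1 | data) = (0.00512) / (0.0512) = 0.1.

0.1000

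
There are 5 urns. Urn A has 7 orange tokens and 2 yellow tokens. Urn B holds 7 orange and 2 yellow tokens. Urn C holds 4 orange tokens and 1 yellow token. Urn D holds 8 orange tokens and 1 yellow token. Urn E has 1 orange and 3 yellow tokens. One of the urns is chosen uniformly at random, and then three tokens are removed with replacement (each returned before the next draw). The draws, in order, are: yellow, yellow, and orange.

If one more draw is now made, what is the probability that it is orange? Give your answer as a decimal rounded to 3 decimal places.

Under each hypothesis, the probability of the observed sequence is: P(data | urn A) = (2/9)(2/9)(7/9) = 0.038409; P(data | urn B) = (2/9)(2/9)(7/9) = 0.038409; P(data | urn C) = (1/5)(1/5)(4/5) = 0.032; P(data | urn D) = (1/9)(1/9)(8/9) = 0.010974; P(data | urn E) = (3/4)(3/4)(1/4) = 0.14062.
Weighting by the prior gives 1/5 · 0.038409 = 0.0076818, 1/5 · 0.038409 = 0.0076818, 1/5 · 0.032 = 0.0064, 1/5 · 0.010974 = 0.0021948, 1/5 · 0.14062 = 0.028125; these sum to 0.052083.
Normalising, the posterior is P(urn A | data) = 0.14749, P(urn B | data) = 0.14749, P(urn C | data) = 0.12288, P(urn D | data) = 0.04214, P(urn E | data) = 0.54.
The predictive probability is P(orange next | data) = (7/9)(0.14749) + (7/9)(0.14749) + (4/5)(0.12288) + (8/9)(0.04214) + (1/4)(0.54) = 0.50019.

0.500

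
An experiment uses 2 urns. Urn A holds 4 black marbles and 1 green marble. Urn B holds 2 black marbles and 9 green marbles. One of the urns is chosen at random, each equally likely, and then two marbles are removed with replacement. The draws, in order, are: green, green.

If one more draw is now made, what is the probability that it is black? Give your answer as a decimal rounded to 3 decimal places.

0.217

For each hypothesis, P(data | H) works out to: P(data | urn A) = (1/5)(1/5) = 0.04; P(data | urn B) = (9/11)(9/11) = 0.66942.
Weighting by the prior gives 1/2 · 0.04 = 0.02, 1/2 · 0.66942 = 0.33471; with total 0.35471.
The posterior is then P(urn A | data) = 0.056384, P(urn B | data) = 0.94362.
Averaging over the posterior, P(black next | data) = (4/5)(0.056384) + (2/11)(0.94362) = 0.21667.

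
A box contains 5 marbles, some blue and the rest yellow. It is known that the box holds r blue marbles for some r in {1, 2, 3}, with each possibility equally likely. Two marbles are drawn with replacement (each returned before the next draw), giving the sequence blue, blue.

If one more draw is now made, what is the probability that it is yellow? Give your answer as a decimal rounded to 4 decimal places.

For each hypothesis, P(data | H) works out to: P(data | r = 1) = (1/5)(1/5) = 1/25; P(data | r = 2) = (2/5)(2/5) = 4/25; P(data | r = 3) = (3/5)(3/5) = 9/25.
Weighting by the prior gives 1/3 · 1/25 = 1/75, 1/3 · 4/25 = 4/75, 1/3 · 9/25 = 3/25; summing to 14/75.
The posterior is then P(r = 1 | data) = 1/14, P(r = 2 | data) = 2/7, P(r = 3 | data) = 9/14.
Averaging over the posterior, P(yellow next | data) = (4/5)(1/14) + (3/5)(2/7) + (2/5)(9/14) = 17/35.

0.4857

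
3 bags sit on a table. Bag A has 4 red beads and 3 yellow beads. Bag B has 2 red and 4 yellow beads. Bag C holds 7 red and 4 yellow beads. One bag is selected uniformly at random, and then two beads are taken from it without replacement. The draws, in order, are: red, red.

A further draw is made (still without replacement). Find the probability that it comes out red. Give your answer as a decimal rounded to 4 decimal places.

0.4446

For each hypothesis, P(data | H) works out to: P(data | bag A) = (4/7)(3/6) = 0.28571; P(data | bag B) = (2/6)(1/5) = 0.066667; P(data | bag C) = (7/11)(6/10) = 0.38182.
Weighting by the prior gives 1/3 · 0.28571 = 0.095238, 1/3 · 0.066667 = 0.022222, 1/3 · 0.38182 = 0.12727; these sum to 0.24473.
The posterior is then P(bag A | data) = 0.38915, P(bag B | data) = 0.090802, P(bag C | data) = 0.52005.
So P(red next | data) = Σ P(red next | H) P(H | data) = (2/5)(0.38915) + (0)(0.090802) + (5/9)(0.52005) = 0.44458.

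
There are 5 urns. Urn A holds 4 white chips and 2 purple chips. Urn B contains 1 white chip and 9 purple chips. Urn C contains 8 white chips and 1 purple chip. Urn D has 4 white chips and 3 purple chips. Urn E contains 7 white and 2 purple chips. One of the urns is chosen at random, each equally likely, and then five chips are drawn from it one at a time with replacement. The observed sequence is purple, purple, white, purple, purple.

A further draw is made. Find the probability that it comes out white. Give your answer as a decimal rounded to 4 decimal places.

Compute the likelihood of the observed sequence for each case: P(data | urn A) = (2/6)(2/6)(4/6)(2/6)(2/6) = 0.0082305; P(data | urn B) = (9/10)(9/10)(1/10)(9/10)(9/10) = 0.06561; P(data | urn C) = (1/9)(1/9)(8/9)(1/9)(1/9) = 0.00013548; P(data | urn D) = (3/7)(3/7)(4/7)(3/7)(3/7) = 0.019278; P(data | urn E) = (2/9)(2/9)(7/9)(2/9)(2/9) = 0.0018967.
Multiplying each by its prior: 1/5 · 0.0082305 = 0.0016461, 1/5 · 0.06561 = 0.013122, 1/5 · 0.00013548 = 2.7096e-05, 1/5 · 0.019278 = 0.0038555, 1/5 · 0.0018967 = 0.00037935; with total 0.01903.
Dividing through by the total gives posterior P(urn A | data) = 0.086499, P(urn B | data) = 0.68954, P(urn C | data) = 0.0014239, P(urn D | data) = 0.2026, P(urn E | data) = 0.019934.
The predictive probability is P(white next | data) = (2/3)(0.086499) + (1/10)(0.68954) + (8/9)(0.0014239) + (4/7)(0.2026) + (7/9)(0.019934) = 0.25916.

0.2592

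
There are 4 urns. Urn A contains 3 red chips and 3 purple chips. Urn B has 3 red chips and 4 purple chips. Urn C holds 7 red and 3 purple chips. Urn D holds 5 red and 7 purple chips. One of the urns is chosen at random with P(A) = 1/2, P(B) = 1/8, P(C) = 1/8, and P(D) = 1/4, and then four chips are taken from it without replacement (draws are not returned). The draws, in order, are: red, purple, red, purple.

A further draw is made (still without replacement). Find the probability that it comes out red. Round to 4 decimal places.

For each hypothesis, P(data | H) works out to: P(data | urn A) = (3/6)(3/5)(2/4)(2/3) = 0.1; P(data | urn B) = (3/7)(4/6)(2/5)(3/4) = 0.085714; P(data | urn C) = (7/10)(3/9)(6/8)(2/7) = 0.05; P(data | urn D) = (5/12)(7/11)(4/10)(6/9) = 0.070707.
Multiplying each by its prior: 1/2 · 0.1 = 0.05, 1/8 · 0.085714 = 0.010714, 1/8 · 0.05 = 0.00625, 1/4 · 0.070707 = 0.017677; with total 0.084641.
The posterior is then P(urn A | data) = 0.59073, P(urn B | data) = 0.12658, P(urn C | data) = 0.073841, P(urn D | data) = 0.20884.
Averaging over the posterior, P(red next | data) = (1/2)(0.59073) + (1/3)(0.12658) + (5/6)(0.073841) + (3/8)(0.20884) = 0.47741.

0.4774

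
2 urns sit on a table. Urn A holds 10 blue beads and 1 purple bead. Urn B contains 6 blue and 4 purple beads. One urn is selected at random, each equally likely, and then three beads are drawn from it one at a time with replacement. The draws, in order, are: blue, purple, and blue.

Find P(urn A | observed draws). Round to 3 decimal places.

0.343

The likelihood of the observed sequence under each hypothesis: P(data | urn A) = (10/11)(1/11)(10/11) = 0.075131; P(data | urn B) = (6/10)(4/10)(6/10) = 0.144.
Weighting by the prior gives 1/2 · 0.075131 = 0.037566, 1/2 · 0.144 = 0.072; with total 0.10957.
Hence P(urn A | data) = (0.037566) / (0.10957) = 0.34286.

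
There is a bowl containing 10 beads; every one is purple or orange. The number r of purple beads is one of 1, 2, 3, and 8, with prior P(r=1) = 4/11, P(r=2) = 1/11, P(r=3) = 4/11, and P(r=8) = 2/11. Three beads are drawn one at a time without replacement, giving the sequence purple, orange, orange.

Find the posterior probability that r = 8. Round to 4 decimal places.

0.0342

Compute the likelihood of the observed sequence for each case: P(data | r = 1) = (1/10)(9/9)(8/8) = 1/10; P(data | r = 2) = (2/10)(8/9)(7/8) = 7/45; P(data | r = 3) = (3/10)(7/9)(6/8) = 7/40; P(data | r = 8) = (8/10)(2/9)(1/8) = 1/45.
The prior-weighted likelihoods are 4/11 · 1/10 = 2/55, 1/11 · 7/45 = 7/495, 4/11 · 7/40 = 7/110, 2/11 · 1/45 = 2/495; these sum to 13/110.
Hence P(r = 8 | data) = (2/495) / (13/110) = 4/117.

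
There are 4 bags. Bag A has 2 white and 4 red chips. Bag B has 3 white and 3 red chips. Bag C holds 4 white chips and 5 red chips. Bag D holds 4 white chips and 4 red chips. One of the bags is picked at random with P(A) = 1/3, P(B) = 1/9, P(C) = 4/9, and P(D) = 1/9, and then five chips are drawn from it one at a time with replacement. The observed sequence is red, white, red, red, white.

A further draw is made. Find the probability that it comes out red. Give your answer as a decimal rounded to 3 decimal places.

The likelihood of the observed sequence under each hypothesis: P(data | bag A) = (4/6)(2/6)(4/6)(4/6)(2/6) = 0.032922; P(data | bag B) = (3/6)(3/6)(3/6)(3/6)(3/6) = 0.03125; P(data | bag C) = (5/9)(4/9)(5/9)(5/9)(4/9) = 0.03387; P(data | bag D) = (4/8)(4/8)(4/8)(4/8)(4/8) = 0.03125.
Multiplying each by its prior: 1/3 · 0.032922 = 0.010974, 1/9 · 0.03125 = 0.0034722, 4/9 · 0.03387 = 0.015053, 1/9 · 0.03125 = 0.0034722; these sum to 0.032972.
The posterior is then P(bag A | data) = 0.33283, P(bag B | data) = 0.10531, P(bag C | data) = 0.45655, P(bag D | data) = 0.10531.
So P(red next | data) = Σ P(red next | H) P(H | data) = (2/3)(0.33283) + (1/2)(0.10531) + (5/9)(0.45655) + (1/2)(0.10531) = 0.58084.

0.581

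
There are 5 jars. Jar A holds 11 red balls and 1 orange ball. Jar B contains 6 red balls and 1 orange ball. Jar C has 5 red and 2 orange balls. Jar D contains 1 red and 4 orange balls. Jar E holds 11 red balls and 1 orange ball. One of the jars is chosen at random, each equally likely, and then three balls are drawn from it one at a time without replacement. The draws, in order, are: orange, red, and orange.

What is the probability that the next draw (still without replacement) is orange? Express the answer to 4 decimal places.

0.8077

The likelihood of the observed sequence under each hypothesis: P(data | jar A) = (1/12)(11/11)(0/10) = 0; P(data | jar B) = (1/7)(6/6)(0/5) = 0; P(data | jar C) = (2/7)(5/6)(1/5) = 1/21; P(data | jar D) = (4/5)(1/4)(3/3) = 1/5; P(data | jar E) = (1/12)(11/11)(0/10) = 0.
Weighting by the prior gives 1/5 · 0 = 0, 1/5 · 0 = 0, 1/5 · 1/21 = 1/105, 1/5 · 1/5 = 1/25, 1/5 · 0 = 0; these sum to 26/525.
Normalising, the posterior is P(jar A | data) = 0, P(jar B | data) = 0, P(jar C | data) = 5/26, P(jar D | data) = 21/26, P(jar E | data) = 0.
The predictive probability is P(orange next | data) = (0)(5/26) + (1)(21/26) = 21/26.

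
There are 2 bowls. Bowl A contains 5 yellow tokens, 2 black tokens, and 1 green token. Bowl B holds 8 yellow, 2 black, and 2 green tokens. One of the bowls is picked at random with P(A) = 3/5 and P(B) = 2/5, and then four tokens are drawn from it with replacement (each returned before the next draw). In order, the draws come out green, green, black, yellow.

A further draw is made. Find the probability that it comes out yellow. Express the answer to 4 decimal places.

0.6441

The likelihood of the observed sequence under each hypothesis: P(data | bowl A) = (1/8)(1/8)(2/8)(5/8) = 0.0024414; P(data | bowl B) = (2/12)(2/12)(2/12)(8/12) = 0.0030864.
Multiplying each by its prior: 3/5 · 0.0024414 = 0.0014648, 2/5 · 0.0030864 = 0.0012346; with total 0.0026994.
The posterior is then P(bowl A | data) = 0.54265, P(bowl B | data) = 0.45735.
Averaging over the posterior, P(yellow next | data) = (5/8)(0.54265) + (2/3)(0.45735) = 0.64406.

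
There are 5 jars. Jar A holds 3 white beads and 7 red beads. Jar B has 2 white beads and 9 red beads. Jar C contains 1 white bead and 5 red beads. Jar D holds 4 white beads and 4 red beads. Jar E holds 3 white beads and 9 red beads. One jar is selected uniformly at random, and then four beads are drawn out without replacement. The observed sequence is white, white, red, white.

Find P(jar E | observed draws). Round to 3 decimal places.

0.065

For each hypothesis, P(data | H) works out to: P(data | jar A) = (3/10)(2/9)(7/8)(1/7) = 0.0083333; P(data | jar B) = (2/11)(1/10)(9/9)(0/8) = 0; P(data | jar C) = (1/6)(0/5) = 0; P(data | jar D) = (4/8)(3/7)(4/6)(2/5) = 0.057143; P(data | jar E) = (3/12)(2/11)(9/10)(1/9) = 0.0045455.
Multiplying each by its prior: 1/5 · 0.0083333 = 0.0016667, 1/5 · 0 = 0, 1/5 · 0 = 0, 1/5 · 0.057143 = 0.011429, 1/5 · 0.0045455 = 0.00090909; these sum to 0.014004.
By Bayes' rule, P(jar E | data) = (0.00090909) / (0.014004) = 0.064915.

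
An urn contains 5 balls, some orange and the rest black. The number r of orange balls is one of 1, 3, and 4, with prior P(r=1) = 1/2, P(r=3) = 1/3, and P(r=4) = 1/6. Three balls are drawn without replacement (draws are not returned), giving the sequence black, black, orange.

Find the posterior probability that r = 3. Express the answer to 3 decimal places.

0.250

Compute the likelihood of the observed sequence for each case: P(data | r = 1) = (4/5)(3/4)(1/3) = 1/5; P(data | r = 3) = (2/5)(1/4)(3/3) = 1/10; P(data | r = 4) = (1/5)(0/4) = 0.
Weighting by the prior gives 1/2 · 1/5 = 1/10, 1/3 · 1/10 = 1/30, 1/6 · 0 = 0; summing to 2/15.
So P(r = 3 | data) = (1/30) / (2/15) = 1/4.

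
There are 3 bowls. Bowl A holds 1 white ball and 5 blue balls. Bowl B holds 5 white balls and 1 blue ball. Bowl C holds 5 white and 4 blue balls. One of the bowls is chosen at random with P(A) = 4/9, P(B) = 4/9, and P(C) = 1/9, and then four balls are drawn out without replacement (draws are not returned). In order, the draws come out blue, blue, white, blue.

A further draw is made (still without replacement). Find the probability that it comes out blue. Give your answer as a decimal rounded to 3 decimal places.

0.955

For each hypothesis, P(data | H) works out to: P(data | bowl A) = (5/6)(4/5)(1/4)(3/3) = 0.16667; P(data | bowl B) = (1/6)(0/5) = 0; P(data | bowl C) = (4/9)(3/8)(5/7)(2/6) = 0.039683.
Multiplying each by its prior: 4/9 · 0.16667 = 0.074074, 4/9 · 0 = 0, 1/9 · 0.039683 = 0.0044092; summing to 0.078483.
Normalising, the posterior is P(bowl A | data) = 0.94382, P(bowl B | data) = 0, P(bowl C | data) = 0.05618.
The predictive probability is P(blue next | data) = (1)(0.94382) + (1/5)(0.05618) = 0.95506.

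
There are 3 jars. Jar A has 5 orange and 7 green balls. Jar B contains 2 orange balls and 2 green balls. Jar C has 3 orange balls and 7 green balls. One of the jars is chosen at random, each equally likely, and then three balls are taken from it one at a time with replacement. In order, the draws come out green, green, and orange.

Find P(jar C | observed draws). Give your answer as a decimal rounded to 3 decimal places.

Under each hypothesis, the probability of the observed sequence is: P(data | jar A) = (7/12)(7/12)(5/12) = 0.14178; P(data | jar B) = (2/4)(2/4)(2/4) = 0.125; P(data | jar C) = (7/10)(7/10)(3/10) = 0.147.
Multiplying each by its prior: 1/3 · 0.14178 = 0.047261, 1/3 · 0.125 = 0.041667, 1/3 · 0.147 = 0.049; these sum to 0.13793.
Therefore the posterior P(jar C | data) = (0.049) / (0.13793) = 0.35526.

0.355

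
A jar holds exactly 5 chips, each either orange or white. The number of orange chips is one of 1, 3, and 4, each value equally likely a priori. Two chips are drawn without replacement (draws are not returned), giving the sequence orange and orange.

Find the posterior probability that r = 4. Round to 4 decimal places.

0.6667

Compute the likelihood of the observed sequence for each case: P(data | r = 1) = (1/5)(0/4) = 0; P(data | r = 3) = (3/5)(2/4) = 3/10; P(data | r = 4) = (4/5)(3/4) = 3/5.
The prior-weighted likelihoods are 1/3 · 0 = 0, 1/3 · 3/10 = 1/10, 1/3 · 3/5 = 1/5; with total 3/10.
Hence P(r = 4 | data) = (1/5) / (3/10) = 2/3.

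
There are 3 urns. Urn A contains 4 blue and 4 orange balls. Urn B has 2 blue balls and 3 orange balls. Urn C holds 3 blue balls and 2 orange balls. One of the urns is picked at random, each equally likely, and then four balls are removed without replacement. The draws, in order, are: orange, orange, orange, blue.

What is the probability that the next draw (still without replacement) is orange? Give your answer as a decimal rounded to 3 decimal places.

The likelihood of the observed sequence under each hypothesis: P(data | urn A) = (4/8)(3/7)(2/6)(4/5) = 2/35; P(data | urn B) = (3/5)(2/4)(1/3)(2/2) = 1/10; P(data | urn C) = (2/5)(1/4)(0/3) = 0.
Multiplying each by its prior: 1/3 · 2/35 = 2/105, 1/3 · 1/10 = 1/30, 1/3 · 0 = 0; summing to 11/210.
Normalising, the posterior is P(urn A | data) = 4/11, P(urn B | data) = 7/11, P(urn C | data) = 0.
The predictive probability is P(orange next | data) = (1/4)(4/11) + (0)(7/11) = 1/11.

0.091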